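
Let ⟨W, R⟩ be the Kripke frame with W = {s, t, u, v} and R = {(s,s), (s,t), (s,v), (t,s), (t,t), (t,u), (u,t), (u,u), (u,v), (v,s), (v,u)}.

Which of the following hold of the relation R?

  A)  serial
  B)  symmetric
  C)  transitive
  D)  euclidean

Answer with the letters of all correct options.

A, B

(A) serial: every world has an R-successor.
(B) symmetric: every R-edge is matched by its reverse.
(C) not transitive: s R t and t R u but not s R u.
(D) not euclidean: s R t and s R v but not t R v.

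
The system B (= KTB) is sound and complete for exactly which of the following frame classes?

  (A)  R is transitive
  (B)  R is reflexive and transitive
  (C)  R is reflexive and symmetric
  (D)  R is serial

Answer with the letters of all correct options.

C

(A) this class determines K4, not B (= KTB).
(B) this class determines S4, not B (= KTB).
(C) B (= KTB) is sound and complete for exactly this class.
(D) this class determines D, not B (= KTB).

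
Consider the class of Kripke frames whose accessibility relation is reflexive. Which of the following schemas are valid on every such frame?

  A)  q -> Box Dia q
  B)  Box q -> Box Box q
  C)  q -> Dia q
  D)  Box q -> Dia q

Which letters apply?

C, D

A reflexive relation is serial.
(A) q -> Box Dia q (axiom B) characterises the symmetric frames. Such an R need not be symmetric — not valid.
(B) Box q -> Box Box q (axiom 4) characterises the transitive frames. Such an R need not be transitive — not valid.
(C) q -> Dia q (the dual of axiom T) characterises the reflexive frames. Every such R is reflexive — valid.
(D) axiom D: valid iff R is serial. Every such R is serial — valid.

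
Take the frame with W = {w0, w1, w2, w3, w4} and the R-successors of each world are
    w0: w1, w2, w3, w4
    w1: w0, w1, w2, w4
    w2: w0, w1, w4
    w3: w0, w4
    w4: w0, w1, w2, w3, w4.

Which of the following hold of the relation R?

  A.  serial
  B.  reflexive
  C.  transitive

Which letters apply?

A

(A) serial: every world has an R-successor.
(B) not reflexive: not w0 R w0.
(C) not transitive: w0 R w1 and w1 R w0 but not w0 R w0.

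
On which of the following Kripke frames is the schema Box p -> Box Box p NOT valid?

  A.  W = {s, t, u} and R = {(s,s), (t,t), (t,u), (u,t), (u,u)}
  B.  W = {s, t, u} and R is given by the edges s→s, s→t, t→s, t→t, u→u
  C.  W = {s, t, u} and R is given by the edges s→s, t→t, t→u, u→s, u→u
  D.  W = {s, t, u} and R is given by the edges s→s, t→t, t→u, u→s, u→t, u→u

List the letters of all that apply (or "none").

C, D

The schema Box p -> Box Box p is axiom 4; it is valid on a frame iff R is transitive.
(A) R is transitive (R is closed under composition), so the schema is valid here.
(B) R is transitive (R is closed under composition), so the schema is valid here.
(C) R is not transitive (t R u and u R s but not t R s), so the schema fails here.
(D) R is not transitive (t R u and u R s but not t R s), so the schema fails here.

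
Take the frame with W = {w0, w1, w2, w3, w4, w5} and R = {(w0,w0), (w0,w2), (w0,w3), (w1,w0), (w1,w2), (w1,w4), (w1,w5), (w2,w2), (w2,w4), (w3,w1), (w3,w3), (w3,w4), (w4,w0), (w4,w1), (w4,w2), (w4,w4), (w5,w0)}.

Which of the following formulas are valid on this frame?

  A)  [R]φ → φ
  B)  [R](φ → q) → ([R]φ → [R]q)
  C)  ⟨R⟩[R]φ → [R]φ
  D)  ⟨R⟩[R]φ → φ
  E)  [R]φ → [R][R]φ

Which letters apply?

B

R is not reflexive: not w1 R w1.
R is not symmetric: w0 R w2 but not w2 R w0.
R is not transitive: w0 R w2 and w2 R w4 but not w0 R w4.
R is not euclidean: w0 R w2 and w0 R w0 but not w2 R w0.
(A) [R]φ → φ is axiom T, which corresponds to reflexivity. R is not reflexive — not valid.
(B) [R](φ → q) → ([R]φ → [R]q) is axiom K, valid on every Kripke frame — valid.
(C) ⟨R⟩[R]φ → [R]φ (the dual of axiom 5) characterises the euclidean frames. R is not euclidean — not valid.
(D) ⟨R⟩[R]φ → φ (the dual of axiom B) characterises the symmetric frames. R is not symmetric — not valid.
(E) [R]φ → [R][R]φ (axiom 4) characterises the transitive frames. R is not transitive — not valid.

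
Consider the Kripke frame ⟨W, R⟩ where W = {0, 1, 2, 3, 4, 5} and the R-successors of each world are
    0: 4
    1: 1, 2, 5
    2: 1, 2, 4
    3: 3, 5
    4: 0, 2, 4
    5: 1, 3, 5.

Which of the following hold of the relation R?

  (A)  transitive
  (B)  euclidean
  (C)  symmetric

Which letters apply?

(A) not transitive: 0 R 4 and 4 R 0 but not 0 R 0.
(B) not euclidean: 1 R 2 and 1 R 5 but not 2 R 5.
(C) symmetric: every R-edge is matched by its reverse.

C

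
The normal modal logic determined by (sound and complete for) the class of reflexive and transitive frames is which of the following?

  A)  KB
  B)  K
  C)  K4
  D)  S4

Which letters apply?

D

(A) KB is determined by the class of symmetric frames.
(B) K is determined by the class of arbitrary frames.
(C) K4 is determined by the class of transitive frames.
(D) S4 is determined by exactly this class.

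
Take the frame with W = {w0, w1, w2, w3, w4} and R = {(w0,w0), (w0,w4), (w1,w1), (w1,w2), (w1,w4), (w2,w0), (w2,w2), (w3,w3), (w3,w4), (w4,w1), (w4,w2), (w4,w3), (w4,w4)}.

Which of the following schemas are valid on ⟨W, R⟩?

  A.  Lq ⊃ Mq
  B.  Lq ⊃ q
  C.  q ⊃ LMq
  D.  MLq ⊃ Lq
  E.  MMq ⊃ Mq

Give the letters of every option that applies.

R is reflexive: each world relates to itself.
R is not symmetric: w0 R w4 but not w4 R w0.
R is not transitive: w0 R w4 and w4 R w1 but not w0 R w1.
R is not euclidean: w0 R w4 and w0 R w0 but not w4 R w0.
R is serial: every world has an R-successor.
(A) axiom D: valid iff R is serial. R is serial — valid.
(B) Lq ⊃ q is axiom T, which corresponds to reflexivity. R is reflexive — valid.
(C) q ⊃ LMq is axiom B; it is valid on a frame exactly when R is symmetric. R is not symmetric, so not valid.
(D) MLq ⊃ Lq is the dual of axiom 5, which corresponds to the euclidean property. R is not euclidean — not valid.
(E) the dual of axiom 4: valid iff R is transitive. R is not transitive — not valid.

A, B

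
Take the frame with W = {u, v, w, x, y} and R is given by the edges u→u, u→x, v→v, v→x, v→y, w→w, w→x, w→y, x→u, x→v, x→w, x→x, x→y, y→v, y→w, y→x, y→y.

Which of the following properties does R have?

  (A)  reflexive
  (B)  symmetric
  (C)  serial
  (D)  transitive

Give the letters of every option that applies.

(A) reflexive: each world relates to itself.
(B) symmetric: every R-edge is matched by its reverse.
(C) serial: every world has an R-successor.
(D) not transitive: u R x and x R v but not u R v.

A, B, C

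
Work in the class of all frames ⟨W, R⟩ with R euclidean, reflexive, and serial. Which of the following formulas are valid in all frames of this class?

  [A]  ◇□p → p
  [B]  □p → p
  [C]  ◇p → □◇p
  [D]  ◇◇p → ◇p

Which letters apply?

A, B, C, D

A relation that is euclidean, reflexive, and serial is also symmetric and transitive.
(A) ◇□p → p is the dual of axiom B, which corresponds to symmetry. Every such R is symmetric — valid.
(B) axiom T: valid iff R is reflexive. Every such R is reflexive — valid.
(C) ◇p → □◇p (axiom 5) characterises the euclidean frames. Every such R is euclidean — valid.
(D) ◇◇p → ◇p (the dual of axiom 4) characterises the transitive frames. Every such R is transitive — valid.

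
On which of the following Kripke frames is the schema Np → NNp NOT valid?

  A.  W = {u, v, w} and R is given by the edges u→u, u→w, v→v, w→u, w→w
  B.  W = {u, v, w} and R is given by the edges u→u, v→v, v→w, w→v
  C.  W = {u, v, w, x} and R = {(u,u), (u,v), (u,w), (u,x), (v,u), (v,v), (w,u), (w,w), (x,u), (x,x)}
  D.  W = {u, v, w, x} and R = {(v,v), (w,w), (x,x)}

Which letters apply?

B, C

The schema Np → NNp is axiom 4; it is valid on a frame iff R is transitive.
(A) R is transitive (R is closed under composition), so the schema is valid here.
(B) R is not transitive (w R v and v R w but not w R w), so the schema fails here.
(C) R is not transitive (v R u and u R w but not v R w), so the schema fails here.
(D) R is transitive (R is closed under composition), so the schema is valid here.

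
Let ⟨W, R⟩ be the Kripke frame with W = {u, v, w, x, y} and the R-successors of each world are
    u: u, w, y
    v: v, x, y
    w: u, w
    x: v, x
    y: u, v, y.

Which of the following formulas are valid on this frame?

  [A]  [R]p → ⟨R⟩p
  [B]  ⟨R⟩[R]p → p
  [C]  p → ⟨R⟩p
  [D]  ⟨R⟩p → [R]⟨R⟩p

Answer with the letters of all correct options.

A, B, C

R is reflexive: each world relates to itself.
R is symmetric: every R-edge is matched by its reverse.
R is not euclidean: u R w and u R y but not w R y.
R is serial: every world has an R-successor.
(A) [R]p → ⟨R⟩p is axiom D, which corresponds to seriality. R is serial — valid.
(B) ⟨R⟩[R]p → p is the dual of axiom B; it is valid on a frame exactly when R is symmetric. R is symmetric, so valid.
(C) p → ⟨R⟩p is the dual of axiom T; it is valid on a frame exactly when R is reflexive. R is reflexive, so valid.
(D) ⟨R⟩p → [R]⟨R⟩p is axiom 5, which corresponds to the euclidean property. R is not euclidean — not valid.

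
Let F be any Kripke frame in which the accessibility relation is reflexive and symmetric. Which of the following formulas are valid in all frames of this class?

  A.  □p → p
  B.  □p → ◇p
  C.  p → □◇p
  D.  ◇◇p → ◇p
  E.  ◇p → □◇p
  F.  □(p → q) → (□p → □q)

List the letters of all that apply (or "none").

Reflexive relations are serial.
(A) □p → p is axiom T; it is valid on a frame exactly when R is reflexive. Every such R is reflexive, so valid.
(B) axiom D: valid iff R is serial. Every such R is serial — valid.
(C) p → □◇p is axiom B; it is valid on a frame exactly when R is symmetric. Every such R is symmetric, so valid.
(D) the dual of axiom 4: valid iff R is transitive. Such an R need not be transitive — not valid.
(E) ◇p → □◇p is axiom 5; it is valid on a frame exactly when R is euclidean. Such an R need not be euclidean, so not valid.
(F) this is just K, valid on every normal frame.

A, B, C, F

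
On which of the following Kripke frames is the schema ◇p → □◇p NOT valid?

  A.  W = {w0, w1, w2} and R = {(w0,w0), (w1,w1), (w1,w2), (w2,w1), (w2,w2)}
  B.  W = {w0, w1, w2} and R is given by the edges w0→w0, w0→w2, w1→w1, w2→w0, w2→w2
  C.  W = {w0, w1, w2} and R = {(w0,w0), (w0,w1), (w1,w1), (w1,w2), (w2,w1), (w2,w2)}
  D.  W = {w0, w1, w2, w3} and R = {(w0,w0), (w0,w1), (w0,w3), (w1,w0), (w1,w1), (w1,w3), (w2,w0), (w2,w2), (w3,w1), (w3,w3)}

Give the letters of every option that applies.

The schema ◇p → □◇p is axiom 5; it is valid on a frame iff R is euclidean.
(A) R is euclidean (any two R-successors of the same world are R-related), so the schema is valid here.
(B) R is euclidean (any two R-successors of the same world are R-related), so the schema is valid here.
(C) R is not euclidean (w0 R w1 and w0 R w0 but not w1 R w0), so the schema fails here.
(D) R is not euclidean (w0 R w3 and w0 R w0 but not w3 R w0), so the schema fails here.

C, D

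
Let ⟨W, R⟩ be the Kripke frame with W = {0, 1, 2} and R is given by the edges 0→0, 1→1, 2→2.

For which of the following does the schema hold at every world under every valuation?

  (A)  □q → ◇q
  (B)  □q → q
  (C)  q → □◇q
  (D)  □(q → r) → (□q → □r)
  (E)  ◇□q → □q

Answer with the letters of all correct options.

A, B, C, D, E

R is reflexive: each world relates to itself.
R is symmetric: every R-edge is matched by its reverse.
R is euclidean: any two R-successors of the same world are R-related.
R is serial: every world has an R-successor.
(A) □q → ◇q is axiom D; it is valid on a frame exactly when R is serial. R is serial, so valid.
(B) axiom T: valid iff R is reflexive. R is reflexive — valid.
(C) q → □◇q (axiom B) characterises the symmetric frames. R is symmetric — valid.
(D) □(q → r) → (□q → □r) is axiom K, valid on every Kripke frame — valid.
(E) the dual of axiom 5: valid iff R is euclidean. R is euclidean — valid.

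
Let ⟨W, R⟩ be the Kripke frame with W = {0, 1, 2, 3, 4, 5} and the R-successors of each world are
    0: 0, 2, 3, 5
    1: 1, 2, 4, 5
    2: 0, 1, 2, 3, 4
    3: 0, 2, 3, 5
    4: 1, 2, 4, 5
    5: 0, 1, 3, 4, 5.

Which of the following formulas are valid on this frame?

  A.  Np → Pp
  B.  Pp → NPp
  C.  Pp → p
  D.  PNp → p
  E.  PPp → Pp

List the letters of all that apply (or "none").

A, D

R is symmetric: every R-edge is matched by its reverse.
R is not transitive: 0 R 2 and 2 R 1 but not 0 R 1.
R is not euclidean: 0 R 2 and 0 R 5 but not 2 R 5.
R is serial: every world has an R-successor.
R is not a subset of the identity: 0 R 2 with 0 ≠ 2.
(A) Np → Pp is axiom D; it is valid on a frame exactly when R is serial. R is serial, so valid.
(B) Pp → NPp is axiom 5, which corresponds to the euclidean property. R is not euclidean — not valid.
(C) Pp → p is valid only on frames where every R-edge is a self-loop. Here R ⊄ identity — not valid.
(D) PNp → p is the dual of axiom B, which corresponds to symmetry. R is symmetric — valid.
(E) PPp → Pp is the dual of axiom 4; it is valid on a frame exactly when R is transitive. R is not transitive, so not valid.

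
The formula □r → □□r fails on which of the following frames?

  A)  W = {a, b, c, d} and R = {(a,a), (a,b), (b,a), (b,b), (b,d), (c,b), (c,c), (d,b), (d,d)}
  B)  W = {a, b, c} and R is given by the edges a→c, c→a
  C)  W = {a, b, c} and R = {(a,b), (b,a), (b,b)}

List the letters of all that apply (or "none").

A, B, C

The schema □r → □□r is axiom 4; it is valid on a frame iff R is transitive.
(A) R is not transitive (a R b and b R d but not a R d), so the schema fails here.
(B) R is not transitive (a R c and c R a but not a R a), so the schema fails here.
(C) R is not transitive (a R b and b R a but not a R a), so the schema fails here.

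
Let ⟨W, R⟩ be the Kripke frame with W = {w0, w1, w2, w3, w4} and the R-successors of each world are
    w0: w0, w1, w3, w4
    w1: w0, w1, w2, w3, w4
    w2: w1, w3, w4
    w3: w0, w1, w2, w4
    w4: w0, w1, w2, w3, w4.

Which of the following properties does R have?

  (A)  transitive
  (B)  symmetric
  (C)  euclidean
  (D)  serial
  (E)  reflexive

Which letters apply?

B, D

(A) not transitive: w0 R w1 and w1 R w2 but not w0 R w2.
(B) symmetric: every R-edge is matched by its reverse.
(C) not euclidean: w1 R w0 and w1 R w2 but not w0 R w2.
(D) serial: every world has an R-successor.
(E) not reflexive: not w2 R w2.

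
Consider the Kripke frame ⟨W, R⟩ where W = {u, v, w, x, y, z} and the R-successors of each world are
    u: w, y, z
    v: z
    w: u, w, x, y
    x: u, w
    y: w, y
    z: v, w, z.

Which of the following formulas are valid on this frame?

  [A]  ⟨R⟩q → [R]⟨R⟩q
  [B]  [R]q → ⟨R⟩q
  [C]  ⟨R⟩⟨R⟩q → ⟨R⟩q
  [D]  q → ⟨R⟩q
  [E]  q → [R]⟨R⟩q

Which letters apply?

B

R is not reflexive: not u R u.
R is not symmetric: u R y but not y R u.
R is not transitive: u R w and w R u but not u R u.
R is not euclidean: u R w and u R z but not w R z.
R is serial: every world has an R-successor.
(A) axiom 5: valid iff R is euclidean. R is not euclidean — not valid.
(B) [R]q → ⟨R⟩q (axiom D) characterises the serial frames. R is serial — valid.
(C) ⟨R⟩⟨R⟩q → ⟨R⟩q is the dual of axiom 4, which corresponds to transitivity. R is not transitive — not valid.
(D) q → ⟨R⟩q (the dual of axiom T) characterises the reflexive frames. R is not reflexive — not valid.
(E) q → [R]⟨R⟩q (axiom B) characterises the symmetric frames. R is not symmetric — not valid.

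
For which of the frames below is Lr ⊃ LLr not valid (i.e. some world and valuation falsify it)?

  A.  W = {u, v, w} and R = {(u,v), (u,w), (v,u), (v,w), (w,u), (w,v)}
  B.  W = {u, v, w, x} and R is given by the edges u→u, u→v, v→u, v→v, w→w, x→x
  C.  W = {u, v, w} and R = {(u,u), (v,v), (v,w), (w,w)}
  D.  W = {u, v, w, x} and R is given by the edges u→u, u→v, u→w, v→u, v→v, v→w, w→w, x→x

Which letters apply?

The schema Lr ⊃ LLr is axiom 4; it is valid on a frame iff R is transitive.
(A) R is not transitive (u R v and v R u but not u R u), so the schema fails here.
(B) R is transitive (R is closed under composition), so the schema is valid here.
(C) R is transitive (R is closed under composition), so the schema is valid here.
(D) R is transitive (R is closed under composition), so the schema is valid here.

A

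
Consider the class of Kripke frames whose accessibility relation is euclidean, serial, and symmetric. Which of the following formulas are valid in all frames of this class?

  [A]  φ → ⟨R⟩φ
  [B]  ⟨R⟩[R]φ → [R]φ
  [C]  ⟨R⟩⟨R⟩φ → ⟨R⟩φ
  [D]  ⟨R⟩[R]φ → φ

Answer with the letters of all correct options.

Serial, symmetric and euclidean together give transitive (from symmetry + euclidean) and then reflexive; the relation is an equivalence.
(A) φ → ⟨R⟩φ is the dual of axiom T, which corresponds to reflexivity. Every such R is reflexive — valid.
(B) ⟨R⟩[R]φ → [R]φ (the dual of axiom 5) characterises the euclidean frames. Every such R is euclidean — valid.
(C) the dual of axiom 4: valid iff R is transitive. Every such R is transitive — valid.
(D) ⟨R⟩[R]φ → φ is the dual of axiom B, which corresponds to symmetry. Every such R is symmetric — valid.

A, B, C, D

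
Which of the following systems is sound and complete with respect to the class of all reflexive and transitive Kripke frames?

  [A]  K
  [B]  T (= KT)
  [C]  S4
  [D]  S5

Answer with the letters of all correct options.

C

(A) K is determined by the class of arbitrary frames.
(B) T (= KT) is determined by the class of reflexive frames.
(C) S4 is determined by exactly this class.
(D) S5 is determined by the class of reflexive, symmetric, and transitive frames.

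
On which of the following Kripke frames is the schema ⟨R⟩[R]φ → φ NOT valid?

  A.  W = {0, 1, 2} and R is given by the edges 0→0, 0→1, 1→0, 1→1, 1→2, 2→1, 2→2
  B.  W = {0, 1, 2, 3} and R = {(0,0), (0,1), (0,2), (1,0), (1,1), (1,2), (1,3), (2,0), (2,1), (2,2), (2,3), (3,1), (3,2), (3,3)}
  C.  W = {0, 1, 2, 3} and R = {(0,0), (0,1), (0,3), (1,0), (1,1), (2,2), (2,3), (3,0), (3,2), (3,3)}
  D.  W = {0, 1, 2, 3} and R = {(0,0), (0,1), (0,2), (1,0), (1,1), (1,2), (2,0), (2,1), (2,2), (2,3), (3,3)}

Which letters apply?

D

The schema ⟨R⟩[R]φ → φ is the dual of axiom B; it is valid on a frame iff R is symmetric.
(A) R is symmetric (every R-edge is matched by its reverse), so the schema is valid here.
(B) R is symmetric (every R-edge is matched by its reverse), so the schema is valid here.
(C) R is symmetric (every R-edge is matched by its reverse), so the schema is valid here.
(D) R is not symmetric (2 R 3 but not 3 R 2), so the schema fails here.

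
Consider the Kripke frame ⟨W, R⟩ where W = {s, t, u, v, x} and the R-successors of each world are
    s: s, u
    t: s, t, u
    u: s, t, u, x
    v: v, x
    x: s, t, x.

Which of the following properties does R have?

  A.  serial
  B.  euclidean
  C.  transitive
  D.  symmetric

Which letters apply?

(A) serial: every world has an R-successor.
(B) not euclidean: t R s and t R t but not s R t.
(C) not transitive: s R u and u R t but not s R t.
(D) not symmetric: t R s but not s R t.

A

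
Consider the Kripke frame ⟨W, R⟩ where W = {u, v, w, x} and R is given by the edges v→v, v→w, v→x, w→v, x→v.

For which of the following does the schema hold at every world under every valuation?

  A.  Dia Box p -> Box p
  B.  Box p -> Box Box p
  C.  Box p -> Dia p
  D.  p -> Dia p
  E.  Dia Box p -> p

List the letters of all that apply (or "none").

E

R is not reflexive: not u R u.
R is symmetric: every R-edge is matched by its reverse.
R is not transitive: w R v and v R w but not w R w.
R is not euclidean: v R w and v R x but not w R x.
R is not serial: u has no R-successor.
(A) Dia Box p -> Box p is the dual of axiom 5, which corresponds to the euclidean property. R is not euclidean — not valid.
(B) Box p -> Box Box p is axiom 4, which corresponds to transitivity. R is not transitive — not valid.
(C) Box p -> Dia p (axiom D) characterises the serial frames. R is not serial — not valid.
(D) p -> Dia p is the dual of axiom T; it is valid on a frame exactly when R is reflexive. R is not reflexive, so not valid.
(E) Dia Box p -> p (the dual of axiom B) characterises the symmetric frames. R is symmetric — valid.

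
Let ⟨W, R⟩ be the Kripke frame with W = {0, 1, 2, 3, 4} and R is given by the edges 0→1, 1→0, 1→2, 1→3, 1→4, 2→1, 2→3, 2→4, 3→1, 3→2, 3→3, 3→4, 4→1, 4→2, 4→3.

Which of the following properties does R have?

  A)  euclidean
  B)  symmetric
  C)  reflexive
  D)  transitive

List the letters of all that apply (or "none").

B

(A) not euclidean: 1 R 0 and 1 R 2 but not 0 R 2.
(B) symmetric: every R-edge is matched by its reverse.
(C) not reflexive: not 0 R 0.
(D) not transitive: 0 R 1 and 1 R 0 but not 0 R 0.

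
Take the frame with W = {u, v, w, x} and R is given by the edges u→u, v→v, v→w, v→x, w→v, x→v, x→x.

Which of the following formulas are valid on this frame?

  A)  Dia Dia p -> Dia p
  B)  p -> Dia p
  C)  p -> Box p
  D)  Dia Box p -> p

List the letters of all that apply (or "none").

R is not reflexive: not w R w.
R is symmetric: every R-edge is matched by its reverse.
R is not transitive: w R v and v R w but not w R w.
R is not a subset of the identity: v R w with v ≠ w.
(A) Dia Dia p -> Dia p (the dual of axiom 4) characterises the transitive frames. R is not transitive — not valid.
(B) p -> Dia p (the dual of axiom T) characterises the reflexive frames. R is not reflexive — not valid.
(C) p -> Box p is equivalent to ◇p→p; it holds exactly when R ⊆ identity. Here R ⊄ identity — not valid.
(D) Dia Box p -> p is the dual of axiom B; it is valid on a frame exactly when R is symmetric. R is symmetric, so valid.

D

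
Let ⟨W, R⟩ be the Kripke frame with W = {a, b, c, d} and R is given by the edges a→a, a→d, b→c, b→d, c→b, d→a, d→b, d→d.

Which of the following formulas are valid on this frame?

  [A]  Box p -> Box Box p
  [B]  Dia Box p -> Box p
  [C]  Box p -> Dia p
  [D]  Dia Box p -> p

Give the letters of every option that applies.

C, D

R is symmetric: every R-edge is matched by its reverse.
R is not transitive: a R d and d R b but not a R b.
R is not euclidean: b R c and b R d but not c R d.
R is serial: every world has an R-successor.
(A) axiom 4: valid iff R is transitive. R is not transitive — not valid.
(B) Dia Box p -> Box p is the dual of axiom 5, which corresponds to the euclidean property. R is not euclidean — not valid.
(C) axiom D: valid iff R is serial. R is serial — valid.
(D) Dia Box p -> p is the dual of axiom B, which corresponds to symmetry. R is symmetric — valid.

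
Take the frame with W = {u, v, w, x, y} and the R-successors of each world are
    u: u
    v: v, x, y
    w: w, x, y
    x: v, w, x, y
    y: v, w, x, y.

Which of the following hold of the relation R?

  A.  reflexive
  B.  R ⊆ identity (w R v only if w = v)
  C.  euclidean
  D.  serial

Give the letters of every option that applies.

A, D

(A) reflexive: each world relates to itself.
(B) not ⊆ identity: v R x with v ≠ x.
(C) not euclidean: x R v and x R w but not v R w.
(D) serial: every world has an R-successor.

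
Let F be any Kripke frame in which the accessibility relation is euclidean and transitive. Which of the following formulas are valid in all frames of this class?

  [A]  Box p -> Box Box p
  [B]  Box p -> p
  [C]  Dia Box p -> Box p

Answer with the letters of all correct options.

(A) Box p -> Box Box p (axiom 4) characterises the transitive frames. Every such R is transitive — valid.
(B) axiom T: valid iff R is reflexive. Such an R need not be reflexive — not valid.
(C) Dia Box p -> Box p is the dual of axiom 5; it is valid on a frame exactly when R is euclidean. Every such R is euclidean, so valid.

A, C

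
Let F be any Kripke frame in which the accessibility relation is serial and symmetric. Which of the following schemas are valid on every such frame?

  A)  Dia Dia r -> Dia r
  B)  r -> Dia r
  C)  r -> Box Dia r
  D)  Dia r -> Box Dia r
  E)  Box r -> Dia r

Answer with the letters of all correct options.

C, E

(A) Dia Dia r -> Dia r is the dual of axiom 4, which corresponds to transitivity. Such an R need not be transitive — not valid.
(B) r -> Dia r (the dual of axiom T) characterises the reflexive frames. Such an R need not be reflexive — not valid.
(C) r -> Box Dia r is axiom B; it is valid on a frame exactly when R is symmetric. Every such R is symmetric, so valid.
(D) Dia r -> Box Dia r is axiom 5, which corresponds to the euclidean property. Such an R need not be euclidean — not valid.
(E) Box r -> Dia r (axiom D) characterises the serial frames. Every such R is serial — valid.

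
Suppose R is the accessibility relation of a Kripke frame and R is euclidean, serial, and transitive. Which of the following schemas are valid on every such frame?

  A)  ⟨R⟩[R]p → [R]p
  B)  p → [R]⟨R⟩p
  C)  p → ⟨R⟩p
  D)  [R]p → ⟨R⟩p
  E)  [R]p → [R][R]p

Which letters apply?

A, D, E

(A) the dual of axiom 5: valid iff R is euclidean. Every such R is euclidean — valid.
(B) p → [R]⟨R⟩p is axiom B, which corresponds to symmetry. Such an R need not be symmetric — not valid.
(C) p → ⟨R⟩p (the dual of axiom T) characterises the reflexive frames. Such an R need not be reflexive — not valid.
(D) [R]p → ⟨R⟩p is axiom D, which corresponds to seriality. Every such R is serial — valid.
(E) [R]p → [R][R]p (axiom 4) characterises the transitive frames. Every such R is transitive — valid.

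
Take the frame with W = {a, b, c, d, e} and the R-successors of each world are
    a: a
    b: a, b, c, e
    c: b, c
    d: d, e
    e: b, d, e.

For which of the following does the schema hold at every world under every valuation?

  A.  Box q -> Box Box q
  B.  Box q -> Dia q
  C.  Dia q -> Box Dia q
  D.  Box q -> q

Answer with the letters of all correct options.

R is reflexive: each world relates to itself.
R is not transitive: b R e and e R d but not b R d.
R is not euclidean: b R a and b R b but not a R b.
R is serial: every world has an R-successor.
(A) Box q -> Box Box q is axiom 4; it is valid on a frame exactly when R is transitive. R is not transitive, so not valid.
(B) Box q -> Dia q is axiom D, which corresponds to seriality. R is serial — valid.
(C) Dia q -> Box Dia q (axiom 5) characterises the euclidean frames. R is not euclidean — not valid.
(D) Box q -> q is axiom T; it is valid on a frame exactly when R is reflexive. R is reflexive, so valid.

B, D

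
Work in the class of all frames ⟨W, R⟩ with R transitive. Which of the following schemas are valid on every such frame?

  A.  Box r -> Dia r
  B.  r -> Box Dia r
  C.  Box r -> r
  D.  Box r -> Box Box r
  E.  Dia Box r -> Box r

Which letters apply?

D

(A) Box r -> Dia r is axiom D; it is valid on a frame exactly when R is serial. Such an R need not be serial, so not valid.
(B) r -> Box Dia r is axiom B, which corresponds to symmetry. Such an R need not be symmetric — not valid.
(C) Box r -> r is axiom T; it is valid on a frame exactly when R is reflexive. Such an R need not be reflexive, so not valid.
(D) Box r -> Box Box r is axiom 4; it is valid on a frame exactly when R is transitive. Every such R is transitive, so valid.
(E) Dia Box r -> Box r is the dual of axiom 5, which corresponds to the euclidean property. Such an R need not be euclidean — not valid.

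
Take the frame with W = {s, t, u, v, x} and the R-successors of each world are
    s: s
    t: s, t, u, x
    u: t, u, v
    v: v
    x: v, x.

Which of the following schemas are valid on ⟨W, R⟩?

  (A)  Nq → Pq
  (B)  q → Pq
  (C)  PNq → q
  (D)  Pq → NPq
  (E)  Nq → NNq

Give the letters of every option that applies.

A, B

R is reflexive: each world relates to itself.
R is not symmetric: t R s but not s R t.
R is not transitive: t R u and u R v but not t R v.
R is not euclidean: t R s and t R t but not s R t.
R is serial: every world has an R-successor.
(A) Nq → Pq (axiom D) characterises the serial frames. R is serial — valid.
(B) q → Pq is the dual of axiom T; it is valid on a frame exactly when R is reflexive. R is reflexive, so valid.
(C) PNq → q is the dual of axiom B; it is valid on a frame exactly when R is symmetric. R is not symmetric, so not valid.
(D) Pq → NPq (axiom 5) characterises the euclidean frames. R is not euclidean — not valid.
(E) Nq → NNq is axiom 4; it is valid on a frame exactly when R is transitive. R is not transitive, so not valid.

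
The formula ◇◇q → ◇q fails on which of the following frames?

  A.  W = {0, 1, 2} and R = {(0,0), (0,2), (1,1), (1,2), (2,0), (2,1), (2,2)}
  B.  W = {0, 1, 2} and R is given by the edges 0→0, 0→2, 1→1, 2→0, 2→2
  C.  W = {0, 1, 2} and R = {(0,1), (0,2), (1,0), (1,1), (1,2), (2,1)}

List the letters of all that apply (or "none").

A, C

The schema ◇◇q → ◇q is the dual of axiom 4; it is valid on a frame iff R is transitive.
(A) R is not transitive (0 R 2 and 2 R 1 but not 0 R 1), so the schema fails here.
(B) R is transitive (R is closed under composition), so the schema is valid here.
(C) R is not transitive (0 R 1 and 1 R 0 but not 0 R 0), so the schema fails here.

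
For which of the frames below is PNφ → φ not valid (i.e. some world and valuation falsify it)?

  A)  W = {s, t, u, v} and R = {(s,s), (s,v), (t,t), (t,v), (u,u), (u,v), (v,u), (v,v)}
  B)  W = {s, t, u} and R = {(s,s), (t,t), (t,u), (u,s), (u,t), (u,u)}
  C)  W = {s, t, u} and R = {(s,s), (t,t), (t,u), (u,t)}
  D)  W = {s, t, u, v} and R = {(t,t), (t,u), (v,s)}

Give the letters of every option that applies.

A, B, D

The schema PNφ → φ is the dual of axiom B; it is valid on a frame iff R is symmetric.
(A) R is not symmetric (s R v but not v R s), so the schema fails here.
(B) R is not symmetric (u R s but not s R u), so the schema fails here.
(C) R is symmetric (every R-edge is matched by its reverse), so the schema is valid here.
(D) R is not symmetric (t R u but not u R t), so the schema fails here.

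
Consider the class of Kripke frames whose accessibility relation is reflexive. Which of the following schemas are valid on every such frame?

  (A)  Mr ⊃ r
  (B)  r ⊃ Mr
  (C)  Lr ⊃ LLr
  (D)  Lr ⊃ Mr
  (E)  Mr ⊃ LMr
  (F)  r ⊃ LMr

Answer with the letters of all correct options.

B, D

A reflexive relation is serial.
(A) Mr ⊃ r (the converse of T) corresponds to R being a subset of the identity. Such an R need not be a subset of the identity, so not valid.
(B) the dual of axiom T: valid iff R is reflexive. Every such R is reflexive — valid.
(C) axiom 4: valid iff R is transitive. Such an R need not be transitive — not valid.
(D) Lr ⊃ Mr is axiom D; it is valid on a frame exactly when R is serial. Every such R is serial, so valid.
(E) Mr ⊃ LMr is axiom 5, which corresponds to the euclidean property. Such an R need not be euclidean — not valid.
(F) r ⊃ LMr is axiom B; it is valid on a frame exactly when R is symmetric. Such an R need not be symmetric, so not valid.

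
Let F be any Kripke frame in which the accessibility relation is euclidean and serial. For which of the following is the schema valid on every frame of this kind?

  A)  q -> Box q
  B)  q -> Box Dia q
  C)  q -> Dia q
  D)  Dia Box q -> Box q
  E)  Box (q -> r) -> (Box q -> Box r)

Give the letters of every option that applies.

(A) q -> Box q (equivalent to ◇p→p) corresponds to R being a subset of the identity. Such an R need not be a subset of the identity, so not valid.
(B) q -> Box Dia q is axiom B, which corresponds to symmetry. Such an R need not be symmetric — not valid.
(C) q -> Dia q is the dual of axiom T, which corresponds to reflexivity. Such an R need not be reflexive — not valid.
(D) Dia Box q -> Box q (the dual of axiom 5) characterises the euclidean frames. Every such R is euclidean — valid.
(E) Box (q -> r) -> (Box q -> Box r) is axiom K, valid on every Kripke frame — valid.

D, E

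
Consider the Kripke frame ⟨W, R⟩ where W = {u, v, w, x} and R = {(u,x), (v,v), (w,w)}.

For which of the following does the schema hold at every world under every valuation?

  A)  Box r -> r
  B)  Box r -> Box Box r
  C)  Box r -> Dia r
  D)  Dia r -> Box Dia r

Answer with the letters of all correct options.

B

R is not reflexive: not u R u.
R is transitive: R is closed under composition.
R is not euclidean: u R x and u R x but not x R x.
R is not serial: x has no R-successor.
(A) Box r -> r (axiom T) characterises the reflexive frames. R is not reflexive — not valid.
(B) axiom 4: valid iff R is transitive. R is transitive — valid.
(C) Box r -> Dia r is axiom D, which corresponds to seriality. R is not serial — not valid.
(D) Dia r -> Box Dia r is axiom 5, which corresponds to the euclidean property. R is not euclidean — not valid.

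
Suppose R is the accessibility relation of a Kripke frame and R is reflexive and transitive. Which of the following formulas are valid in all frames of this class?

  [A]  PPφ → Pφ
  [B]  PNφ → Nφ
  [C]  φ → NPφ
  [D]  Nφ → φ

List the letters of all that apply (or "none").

Reflexive relations are serial.
(A) PPφ → Pφ (the dual of axiom 4) characterises the transitive frames. Every such R is transitive — valid.
(B) PNφ → Nφ is the dual of axiom 5, which corresponds to the euclidean property. Such an R need not be euclidean — not valid.
(C) φ → NPφ (axiom B) characterises the symmetric frames. Such an R need not be symmetric — not valid.
(D) Nφ → φ is axiom T, which corresponds to reflexivity. Every such R is reflexive — valid.

A, D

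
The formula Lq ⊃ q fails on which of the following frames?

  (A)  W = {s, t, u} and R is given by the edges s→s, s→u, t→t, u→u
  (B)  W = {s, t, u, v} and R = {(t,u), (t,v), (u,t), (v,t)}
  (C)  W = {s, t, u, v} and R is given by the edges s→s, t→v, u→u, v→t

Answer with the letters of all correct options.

The schema Lq ⊃ q is axiom T; it is valid on a frame iff R is reflexive.
(A) R is reflexive (each world relates to itself), so the schema is valid here.
(B) R is not reflexive (not s R s), so the schema fails here.
(C) R is not reflexive (not t R t), so the schema fails here.

B, C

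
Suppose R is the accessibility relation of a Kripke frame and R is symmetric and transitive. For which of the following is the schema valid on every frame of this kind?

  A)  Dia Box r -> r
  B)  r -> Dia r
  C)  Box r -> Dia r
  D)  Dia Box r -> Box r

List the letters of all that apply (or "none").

A, D

A symmetric transitive relation is euclidean (uRv and uRw give vRu by symmetry, then vRw by transitivity).
(A) Dia Box r -> r (the dual of axiom B) characterises the symmetric frames. Every such R is symmetric — valid.
(B) the dual of axiom T: valid iff R is reflexive. Such an R need not be reflexive — not valid.
(C) Box r -> Dia r is axiom D; it is valid on a frame exactly when R is serial. Such an R need not be serial, so not valid.
(D) Dia Box r -> Box r is the dual of axiom 5; it is valid on a frame exactly when R is euclidean. Every such R is euclidean, so valid.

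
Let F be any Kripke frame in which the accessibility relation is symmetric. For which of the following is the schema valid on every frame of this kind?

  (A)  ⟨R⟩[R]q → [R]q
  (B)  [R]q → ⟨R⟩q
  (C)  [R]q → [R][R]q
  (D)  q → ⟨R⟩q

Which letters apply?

none

(A) ⟨R⟩[R]q → [R]q (the dual of axiom 5) characterises the euclidean frames. Such an R need not be euclidean — not valid.
(B) [R]q → ⟨R⟩q is axiom D, which corresponds to seriality. Such an R need not be serial — not valid.
(C) axiom 4: valid iff R is transitive. Such an R need not be transitive — not valid.
(D) q → ⟨R⟩q is the dual of axiom T, which corresponds to reflexivity. Such an R need not be reflexive — not valid.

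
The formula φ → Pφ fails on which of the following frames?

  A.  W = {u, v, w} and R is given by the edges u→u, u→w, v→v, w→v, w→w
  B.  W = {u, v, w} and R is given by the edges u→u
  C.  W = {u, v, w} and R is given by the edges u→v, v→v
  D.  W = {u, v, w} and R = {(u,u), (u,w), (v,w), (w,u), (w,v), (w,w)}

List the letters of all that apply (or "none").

The schema φ → Pφ is the dual of axiom T; it is valid on a frame iff R is reflexive.
(A) R is reflexive (each world relates to itself), so the schema is valid here.
(B) R is not reflexive (not v R v), so the schema fails here.
(C) R is not reflexive (not u R u), so the schema fails here.
(D) R is not reflexive (not v R v), so the schema fails here.

B, C, D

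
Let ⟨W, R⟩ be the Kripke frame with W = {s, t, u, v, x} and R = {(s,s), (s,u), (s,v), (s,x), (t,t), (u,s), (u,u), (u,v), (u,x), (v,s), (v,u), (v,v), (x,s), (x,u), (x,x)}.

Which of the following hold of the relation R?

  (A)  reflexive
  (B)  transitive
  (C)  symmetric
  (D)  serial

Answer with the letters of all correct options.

(A) reflexive: each world relates to itself.
(B) not transitive: v R s and s R x but not v R x.
(C) symmetric: every R-edge is matched by its reverse.
(D) serial: every world has an R-successor.

A, C, D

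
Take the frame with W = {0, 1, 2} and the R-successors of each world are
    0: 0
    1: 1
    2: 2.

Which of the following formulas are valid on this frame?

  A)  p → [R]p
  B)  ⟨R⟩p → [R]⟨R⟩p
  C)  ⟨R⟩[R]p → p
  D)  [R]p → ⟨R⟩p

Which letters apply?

R is symmetric: every R-edge is matched by its reverse.
R is euclidean: any two R-successors of the same world are R-related.
R is serial: every world has an R-successor.
R is a subset of the identity: every R-edge is a self-loop.
(A) p → [R]p is valid only on frames where every R-edge is a self-loop. Here R ⊆ identity — valid.
(B) ⟨R⟩p → [R]⟨R⟩p is axiom 5, which corresponds to the euclidean property. R is euclidean — valid.
(C) ⟨R⟩[R]p → p is the dual of axiom B; it is valid on a frame exactly when R is symmetric. R is symmetric, so valid.
(D) [R]p → ⟨R⟩p is axiom D; it is valid on a frame exactly when R is serial. R is serial, so valid.

A, B, C, D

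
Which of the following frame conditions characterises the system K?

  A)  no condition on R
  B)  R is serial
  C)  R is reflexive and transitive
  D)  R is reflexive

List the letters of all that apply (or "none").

A

(A) K is sound and complete for exactly this class.
(B) this class determines D, not K.
(C) this class determines S4, not K.
(D) this class determines T (= KT), not K.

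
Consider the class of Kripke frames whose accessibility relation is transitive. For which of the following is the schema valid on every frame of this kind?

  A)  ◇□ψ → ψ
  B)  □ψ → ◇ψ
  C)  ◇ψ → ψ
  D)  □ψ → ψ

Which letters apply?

(A) ◇□ψ → ψ (the dual of axiom B) characterises the symmetric frames. Such an R need not be symmetric — not valid.
(B) □ψ → ◇ψ (axiom D) characterises the serial frames. Such an R need not be serial — not valid.
(C) ◇ψ → ψ is the converse of T; it holds exactly when R ⊆ identity. Such an R need not be a subset of the identity — not valid.
(D) □ψ → ψ (axiom T) characterises the reflexive frames. Such an R need not be reflexive — not valid.

none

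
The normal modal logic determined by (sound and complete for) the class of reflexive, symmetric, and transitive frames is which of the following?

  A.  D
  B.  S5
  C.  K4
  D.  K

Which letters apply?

B

(A) D is determined by the class of serial frames.
(B) S5 is determined by exactly this class.
(C) K4 is determined by the class of transitive frames.
(D) K is determined by the class of arbitrary frames.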